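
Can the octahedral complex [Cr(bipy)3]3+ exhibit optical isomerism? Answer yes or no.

yes

An octahedron has six vertices in three trans pairs; every non-trans pair is cis.
Each bipy is bidentate and must span two cis positions.
Only one geometric arrangement is possible; it has no improper symmetry element, so it exists as a pair of enantiomers (2 stereoisomers).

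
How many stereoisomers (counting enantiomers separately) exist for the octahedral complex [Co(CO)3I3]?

2

An octahedron has six vertices in three trans pairs; every non-trans pair is cis.
There are 2 geometric isomers: CO mer; CO fac.
Each arrangement has an internal mirror plane or centre of symmetry, so none is chiral.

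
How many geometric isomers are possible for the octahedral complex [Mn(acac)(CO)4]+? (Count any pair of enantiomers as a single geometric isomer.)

1

Each acac is bidentate and must span two cis positions.
Only one geometric arrangement is possible.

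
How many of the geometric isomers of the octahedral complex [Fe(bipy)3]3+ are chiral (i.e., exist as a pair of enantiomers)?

The six octahedral sites form three mutually perpendicular trans pairs.
Each bipy is bidentate and must span two cis positions.
Only one geometric arrangement is possible; it has no improper symmetry element, so it exists as a pair of enantiomers (2 stereoisomers).

1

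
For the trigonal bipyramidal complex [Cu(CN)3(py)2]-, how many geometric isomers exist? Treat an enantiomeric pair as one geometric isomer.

3

A trigonal bipyramid has two axial and three equatorial sites, which are chemically inequivalent.
The distinct arrangements are (3 in all): py both equatorial; py one axial, one equatorial; py both axial.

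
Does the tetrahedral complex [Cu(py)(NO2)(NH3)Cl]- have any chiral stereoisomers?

All four vertices of a tetrahedron are equivalent and mutually adjacent, so cis/trans isomerism cannot arise.
Only one geometric arrangement is possible; it has no improper symmetry element, so it exists as a pair of enantiomers (2 stereoisomers).

yes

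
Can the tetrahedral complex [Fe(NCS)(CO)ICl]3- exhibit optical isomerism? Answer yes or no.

In a tetrahedral complex all four positions are equivalent and every pair of ligands is adjacent — there is no cis/trans distinction.
Only one geometric arrangement is possible; it has no improper symmetry element, so it exists as a pair of enantiomers (2 stereoisomers).

yes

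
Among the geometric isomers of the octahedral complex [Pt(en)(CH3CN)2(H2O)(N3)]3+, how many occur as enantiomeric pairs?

The six octahedral sites form three mutually perpendicular trans pairs.
Each en is bidentate and must span two cis positions.
Systematic placement gives 4 geometric isomers: CH3CN trans; CH3CN cis (3 arrangements, 2 chiral).
Of these, 2 lack any improper symmetry element and so occur as enantiomeric pairs, giving 4 + 2 = 6 stereoisomers in total.

2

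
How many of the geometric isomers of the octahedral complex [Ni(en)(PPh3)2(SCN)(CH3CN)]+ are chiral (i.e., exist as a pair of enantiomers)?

2

In an octahedral complex each vertex has one trans partner and four cis neighbours.
Each en is bidentate and must span two cis positions.
Working through the distinct placements yields 4 geometric isomers: PPh3 cis (3 arrangements, 2 chiral); PPh3 trans.
Of these, 2 lack any improper symmetry element and so occur as enantiomeric pairs, giving 4 + 2 = 6 stereoisomers in total.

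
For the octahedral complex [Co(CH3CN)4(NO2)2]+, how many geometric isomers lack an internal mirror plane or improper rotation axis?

In an octahedral complex each vertex has one trans partner and four cis neighbours.
Systematic placement gives 2 geometric isomers: NO2 trans; NO2 cis.
Each arrangement has an internal mirror plane or centre of symmetry, so none is chiral.

0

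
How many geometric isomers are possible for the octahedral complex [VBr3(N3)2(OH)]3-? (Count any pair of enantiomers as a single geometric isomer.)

The distinct arrangements are (3 in all): Br mer, N3 cis; Br mer, N3 trans; Br fac, N3 cis.

3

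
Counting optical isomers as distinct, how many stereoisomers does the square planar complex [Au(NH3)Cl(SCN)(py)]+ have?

3

A square has two trans pairs of vertices; adjacent vertices are cis.
Systematic placement gives 3 geometric isomers: (Cl/SCN trans, NH3/py trans); (Cl/py trans, NH3/SCN trans); (Cl/NH3 trans, SCN/py trans).
Each arrangement has an internal mirror plane or centre of symmetry, so none is chiral.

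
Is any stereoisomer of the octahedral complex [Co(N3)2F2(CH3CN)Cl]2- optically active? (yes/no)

An octahedron has six vertices in three trans pairs; every non-trans pair is cis.
There are 6 geometric isomers: N3 trans, F trans; N3 cis, F cis (3 arrangements, 2 chiral); N3 trans, F cis; N3 cis, F trans.
Of these, 2 lack any improper symmetry element and so occur as enantiomeric pairs, giving 6 + 2 = 8 stereoisomers in total.

yes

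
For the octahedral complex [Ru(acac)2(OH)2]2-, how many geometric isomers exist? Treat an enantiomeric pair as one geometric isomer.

2

In an octahedral complex each vertex has one trans partner and four cis neighbours.
Each acac is bidentate and must span two cis positions.
The distinct arrangements are (2 in all): OH trans; OH cis (chiral).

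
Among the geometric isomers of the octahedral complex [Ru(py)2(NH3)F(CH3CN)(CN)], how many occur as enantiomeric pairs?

The six octahedral sites form three mutually perpendicular trans pairs.
Systematic enumeration (placing each ligand type in turn and discarding arrangements equivalent by rotation or reflection) gives 9 geometric isomers.
Of these, 6 lack any improper symmetry element and so occur as enantiomeric pairs, giving 9 + 6 = 15 stereoisomers in total.

6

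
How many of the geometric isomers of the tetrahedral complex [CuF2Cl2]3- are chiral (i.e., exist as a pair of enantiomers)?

All four vertices of a tetrahedron are equivalent and mutually adjacent, so cis/trans isomerism cannot arise.
Only one geometric arrangement is possible.

0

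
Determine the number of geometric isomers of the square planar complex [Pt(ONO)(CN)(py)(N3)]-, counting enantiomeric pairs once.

3

A square has two trans pairs of vertices; adjacent vertices are cis.
There are 3 geometric isomers: (CN/ONO trans, N3/py trans); (CN/py trans, N3/ONO trans); (CN/N3 trans, ONO/py trans).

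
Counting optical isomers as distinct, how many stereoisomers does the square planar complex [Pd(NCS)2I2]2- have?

In a square planar complex each vertex has one trans partner and two cis neighbours.
Systematic placement gives 2 geometric isomers: NCS cis; NCS trans.
Each arrangement has an internal mirror plane or centre of symmetry, so none is chiral.

2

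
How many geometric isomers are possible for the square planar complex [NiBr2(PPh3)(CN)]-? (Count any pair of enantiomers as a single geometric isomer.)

A square has two trans pairs of vertices; adjacent vertices are cis.
Systematic placement gives 2 geometric isomers: Br cis; Br trans.

2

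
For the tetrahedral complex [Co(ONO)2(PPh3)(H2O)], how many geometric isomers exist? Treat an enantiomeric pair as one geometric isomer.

1

All four vertices of a tetrahedron are equivalent and mutually adjacent, so cis/trans isomerism cannot arise.
Only one geometric arrangement is possible.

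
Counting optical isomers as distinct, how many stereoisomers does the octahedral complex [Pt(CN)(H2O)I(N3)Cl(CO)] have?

Placing the ligands in turn and identifying arrangements related by rotation or reflection leaves 15 distinct geometric isomers.
Of these, 15 lack any improper symmetry element and so occur as enantiomeric pairs, giving 15 + 15 = 30 stereoisomers in total.

30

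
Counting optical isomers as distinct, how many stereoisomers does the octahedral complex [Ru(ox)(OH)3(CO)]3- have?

Each ox is bidentate and must span two cis positions.
The distinct arrangements are (2 in all): OH fac; OH mer.
Each arrangement has an internal mirror plane or centre of symmetry, so none is chiral.

2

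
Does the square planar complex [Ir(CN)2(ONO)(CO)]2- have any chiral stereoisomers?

no

A square has two trans pairs of vertices; adjacent vertices are cis.
There are 2 geometric isomers: CN cis; CN trans.
Each arrangement has an internal mirror plane or centre of symmetry, so none is chiral.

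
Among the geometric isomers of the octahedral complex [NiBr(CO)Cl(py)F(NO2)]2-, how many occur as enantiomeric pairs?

An octahedron has six vertices in three trans pairs; every non-trans pair is cis.
Systematic enumeration (placing each ligand type in turn and discarding arrangements equivalent by rotation or reflection) gives 15 geometric isomers.
Of these, 15 lack any improper symmetry element and so occur as enantiomeric pairs, giving 15 + 15 = 30 stereoisomers in total.

15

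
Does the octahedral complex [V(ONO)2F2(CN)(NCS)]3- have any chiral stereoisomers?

The six octahedral sites form three mutually perpendicular trans pairs.
Systematic placement gives 6 geometric isomers: ONO trans, F cis; ONO cis, F cis (3 arrangements, 2 chiral); ONO trans, F trans; ONO cis, F trans.
Of these, 2 lack any improper symmetry element and so occur as enantiomeric pairs, giving 6 + 2 = 8 stereoisomers in total.

yes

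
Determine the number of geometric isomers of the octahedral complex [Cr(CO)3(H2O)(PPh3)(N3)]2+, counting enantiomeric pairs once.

4

The six octahedral sites form three mutually perpendicular trans pairs.
Systematic placement gives 4 geometric isomers: CO mer (3 arrangements); CO fac (chiral).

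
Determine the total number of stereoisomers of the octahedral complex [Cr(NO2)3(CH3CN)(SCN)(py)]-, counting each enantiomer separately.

5

The six octahedral sites form three mutually perpendicular trans pairs.
Working through the distinct placements yields 4 geometric isomers: NO2 mer (3 arrangements); NO2 fac (chiral).
One of these lacks any improper symmetry element and so occurs as an enantiomeric pair, giving 4 + 1 = 5 stereoisomers in total.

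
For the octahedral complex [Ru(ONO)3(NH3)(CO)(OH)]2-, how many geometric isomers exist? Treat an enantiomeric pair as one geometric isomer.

There are 4 geometric isomers: ONO mer (3 arrangements); ONO fac (chiral).

4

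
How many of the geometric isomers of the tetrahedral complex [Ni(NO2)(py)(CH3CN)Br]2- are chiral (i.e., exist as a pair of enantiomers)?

Only one geometric arrangement is possible; it has no improper symmetry element, so it exists as a pair of enantiomers (2 stereoisomers).

1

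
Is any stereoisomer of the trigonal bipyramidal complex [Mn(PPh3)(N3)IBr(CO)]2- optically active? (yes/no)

In a trigonal bipyramid the two axial positions differ from the three equatorial ones.
Exhaustive case analysis gives 10 geometric isomers.
Of these, 10 lack any improper symmetry element and so occur as enantiomeric pairs, giving 10 + 10 = 20 stereoisomers in total.

yes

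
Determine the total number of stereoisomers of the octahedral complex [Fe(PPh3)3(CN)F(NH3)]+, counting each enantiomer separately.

5

The six octahedral sites form three mutually perpendicular trans pairs.
Working through the distinct placements yields 4 geometric isomers: PPh3 mer (3 arrangements); PPh3 fac (chiral).
One of these lacks any improper symmetry element and so occurs as an enantiomeric pair, giving 4 + 1 = 5 stereoisomers in total.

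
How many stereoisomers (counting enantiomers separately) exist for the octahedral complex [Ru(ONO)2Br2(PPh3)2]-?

Working through the distinct placements yields 5 geometric isomers: ONO trans, Br trans, PPh3 trans; ONO cis, Br trans, PPh3 cis; ONO cis, Br cis, PPh3 trans; ONO cis, Br cis, PPh3 cis (chiral); ONO trans, Br cis, PPh3 cis.
One of these lacks any improper symmetry element and so occurs as an enantiomeric pair, giving 5 + 1 = 6 stereoisomers in total.

6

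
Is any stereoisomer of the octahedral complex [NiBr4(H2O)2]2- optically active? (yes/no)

In an octahedral complex each vertex has one trans partner and four cis neighbours.
There are 2 geometric isomers: H2O trans; H2O cis.
Each arrangement has an internal mirror plane or centre of symmetry, so none is chiral.

no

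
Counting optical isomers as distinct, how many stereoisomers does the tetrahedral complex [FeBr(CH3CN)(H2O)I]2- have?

2

All four vertices of a tetrahedron are equivalent and mutually adjacent, so cis/trans isomerism cannot arise.
Only one geometric arrangement is possible; it has no improper symmetry element, so it exists as a pair of enantiomers (2 stereoisomers).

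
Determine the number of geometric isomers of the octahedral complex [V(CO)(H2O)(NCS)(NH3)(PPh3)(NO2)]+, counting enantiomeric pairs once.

15

In an octahedral complex each vertex has one trans partner and four cis neighbours.
Exhaustive case analysis gives 15 geometric isomers.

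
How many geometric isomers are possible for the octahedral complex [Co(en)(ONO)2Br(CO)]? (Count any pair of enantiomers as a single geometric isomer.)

The six octahedral sites form three mutually perpendicular trans pairs.
Each en is bidentate and must span two cis positions.
Systematic placement gives 4 geometric isomers: ONO cis (3 arrangements, 2 chiral); ONO trans.

4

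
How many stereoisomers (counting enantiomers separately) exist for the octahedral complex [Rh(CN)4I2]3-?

Systematic placement gives 2 geometric isomers: I trans; I cis.
Each arrangement has an internal mirror plane or centre of symmetry, so none is chiral.

2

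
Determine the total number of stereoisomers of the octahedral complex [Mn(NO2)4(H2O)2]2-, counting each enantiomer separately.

The six octahedral sites form three mutually perpendicular trans pairs.
Working through the distinct placements yields 2 geometric isomers: H2O trans; H2O cis.
Each arrangement has an internal mirror plane or centre of symmetry, so none is chiral.

2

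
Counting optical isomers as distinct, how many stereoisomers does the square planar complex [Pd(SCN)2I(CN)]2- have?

2

A square has two trans pairs of vertices; adjacent vertices are cis.
The distinct arrangements are (2 in all): SCN cis; SCN trans.
Each arrangement has an internal mirror plane or centre of symmetry, so none is chiral.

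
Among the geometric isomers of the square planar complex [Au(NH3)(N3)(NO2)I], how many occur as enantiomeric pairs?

A square has two trans pairs of vertices; adjacent vertices are cis.
The distinct arrangements are (3 in all): (I/NH3 trans, N3/NO2 trans); (I/NO2 trans, N3/NH3 trans); (I/N3 trans, NH3/NO2 trans).
Each arrangement has an internal mirror plane or centre of symmetry, so none is chiral.

0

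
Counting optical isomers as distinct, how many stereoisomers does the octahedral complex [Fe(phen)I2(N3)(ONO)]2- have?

In an octahedral complex each vertex has one trans partner and four cis neighbours.
Each phen is bidentate and must span two cis positions.
Working through the distinct placements yields 4 geometric isomers: I trans; I cis (3 arrangements, 2 chiral).
Of these, 2 lack any improper symmetry element and so occur as enantiomeric pairs, giving 4 + 2 = 6 stereoisomers in total.

6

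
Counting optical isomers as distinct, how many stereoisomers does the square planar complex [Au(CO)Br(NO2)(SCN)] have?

3

In a square planar complex each vertex has one trans partner and two cis neighbours.
There are 3 geometric isomers: (Br/NO2 trans, CO/SCN trans); (Br/SCN trans, CO/NO2 trans); (Br/CO trans, NO2/SCN trans).
Each arrangement has an internal mirror plane or centre of symmetry, so none is chiral.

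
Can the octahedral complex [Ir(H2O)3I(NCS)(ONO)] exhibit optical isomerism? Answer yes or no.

In an octahedral complex each vertex has one trans partner and four cis neighbours.
There are 4 geometric isomers: H2O mer (3 arrangements); H2O fac (chiral).
One of these lacks any improper symmetry element and so occurs as an enantiomeric pair, giving 4 + 1 = 5 stereoisomers in total.

yes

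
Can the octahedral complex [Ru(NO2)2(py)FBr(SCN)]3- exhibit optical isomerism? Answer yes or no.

In an octahedral complex each vertex has one trans partner and four cis neighbours.
Placing the ligands in turn and identifying arrangements related by rotation or reflection leaves 9 distinct geometric isomers.
Of these, 6 lack any improper symmetry element and so occur as enantiomeric pairs, giving 9 + 6 = 15 stereoisomers in total.

yes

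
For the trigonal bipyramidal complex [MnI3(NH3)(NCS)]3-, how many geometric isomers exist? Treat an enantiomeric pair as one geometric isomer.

4

A trigonal bipyramid has two axial and three equatorial sites, which are chemically inequivalent.
Working through the distinct placements yields 4 geometric isomers: NH3 equatorial, NCS equatorial; NH3 equatorial, NCS axial; NH3 axial, NCS equatorial; NH3 axial, NCS axial.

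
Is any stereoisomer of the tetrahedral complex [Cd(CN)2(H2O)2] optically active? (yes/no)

no

In a tetrahedral complex all four positions are equivalent and every pair of ligands is adjacent — there is no cis/trans distinction.
Only one geometric arrangement is possible.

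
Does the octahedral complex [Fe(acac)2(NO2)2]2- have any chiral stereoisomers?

An octahedron has six vertices in three trans pairs; every non-trans pair is cis.
Each acac is bidentate and must span two cis positions.
The distinct arrangements are (2 in all): NO2 trans; NO2 cis (chiral).
One of these lacks any improper symmetry element and so occurs as an enantiomeric pair, giving 2 + 1 = 3 stereoisomers in total.

yes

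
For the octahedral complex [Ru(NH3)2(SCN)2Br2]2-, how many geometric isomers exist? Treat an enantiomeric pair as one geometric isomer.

Systematic placement gives 5 geometric isomers: NH3 trans, SCN trans, Br trans; NH3 cis, SCN cis, Br trans; NH3 cis, SCN trans, Br cis; NH3 cis, SCN cis, Br cis (chiral); NH3 trans, SCN cis, Br cis.

5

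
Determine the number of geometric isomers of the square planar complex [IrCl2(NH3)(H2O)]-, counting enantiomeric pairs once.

2

A square has two trans pairs of vertices; adjacent vertices are cis.
There are 2 geometric isomers: Cl cis; Cl trans.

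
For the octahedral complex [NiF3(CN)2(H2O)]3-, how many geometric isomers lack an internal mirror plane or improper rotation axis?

0

The distinct arrangements are (3 in all): F mer, CN trans; F fac, CN cis; F mer, CN cis.
Each arrangement has an internal mirror plane or centre of symmetry, so none is chiral.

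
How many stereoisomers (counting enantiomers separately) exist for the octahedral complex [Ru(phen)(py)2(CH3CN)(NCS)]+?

6

In an octahedral complex each vertex has one trans partner and four cis neighbours.
Each phen is bidentate and must span two cis positions.
Systematic placement gives 4 geometric isomers: py cis (3 arrangements, 2 chiral); py trans.
Of these, 2 lack any improper symmetry element and so occur as enantiomeric pairs, giving 4 + 2 = 6 stereoisomers in total.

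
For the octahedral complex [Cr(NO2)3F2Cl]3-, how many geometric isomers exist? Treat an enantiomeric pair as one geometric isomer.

The distinct arrangements are (3 in all): NO2 mer, F cis; NO2 mer, F trans; NO2 fac, F cis.

3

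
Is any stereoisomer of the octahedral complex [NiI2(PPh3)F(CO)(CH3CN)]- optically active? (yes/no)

yes

Placing the ligands in turn and identifying arrangements related by rotation or reflection leaves 9 distinct geometric isomers.
Of these, 6 lack any improper symmetry element and so occur as enantiomeric pairs, giving 9 + 6 = 15 stereoisomers in total.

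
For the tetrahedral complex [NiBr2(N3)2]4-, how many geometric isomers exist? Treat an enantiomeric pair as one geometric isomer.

All four vertices of a tetrahedron are equivalent and mutually adjacent, so cis/trans isomerism cannot arise.
Only one geometric arrangement is possible.

1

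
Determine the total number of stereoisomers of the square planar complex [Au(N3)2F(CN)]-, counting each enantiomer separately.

A square has two trans pairs of vertices; adjacent vertices are cis.
Systematic placement gives 2 geometric isomers: N3 cis; N3 trans.
Each arrangement has an internal mirror plane or centre of symmetry, so none is chiral.

2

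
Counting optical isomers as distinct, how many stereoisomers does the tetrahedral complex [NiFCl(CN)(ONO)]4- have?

2

Only one geometric arrangement is possible; it has no improper symmetry element, so it exists as a pair of enantiomers (2 stereoisomers).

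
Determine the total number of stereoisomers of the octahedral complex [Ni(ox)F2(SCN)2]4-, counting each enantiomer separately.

Each ox is bidentate and must span two cis positions.
The distinct arrangements are (3 in all): F trans, SCN cis; F cis, SCN cis (chiral); F cis, SCN trans.
One of these lacks any improper symmetry element and so occurs as an enantiomeric pair, giving 3 + 1 = 4 stereoisomers in total.

4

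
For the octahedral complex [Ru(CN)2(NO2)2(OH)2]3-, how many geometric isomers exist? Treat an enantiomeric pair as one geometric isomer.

5

An octahedron has six vertices in three trans pairs; every non-trans pair is cis.
The distinct arrangements are (5 in all): CN trans, NO2 trans, OH trans; CN trans, NO2 cis, OH cis; CN cis, NO2 cis, OH trans; CN cis, NO2 cis, OH cis (chiral); CN cis, NO2 trans, OH cis.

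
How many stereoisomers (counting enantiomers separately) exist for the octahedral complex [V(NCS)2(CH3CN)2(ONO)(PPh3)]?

8

The six octahedral sites form three mutually perpendicular trans pairs.
Working through the distinct placements yields 6 geometric isomers: NCS trans, CH3CN trans; NCS cis, CH3CN trans; NCS cis, CH3CN cis (3 arrangements, 2 chiral); NCS trans, CH3CN cis.
Of these, 2 lack any improper symmetry element and so occur as enantiomeric pairs, giving 6 + 2 = 8 stereoisomers in total.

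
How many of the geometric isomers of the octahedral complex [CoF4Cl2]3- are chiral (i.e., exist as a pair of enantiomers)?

An octahedron has six vertices in three trans pairs; every non-trans pair is cis.
The distinct arrangements are (2 in all): Cl trans; Cl cis.
Each arrangement has an internal mirror plane or centre of symmetry, so none is chiral.

0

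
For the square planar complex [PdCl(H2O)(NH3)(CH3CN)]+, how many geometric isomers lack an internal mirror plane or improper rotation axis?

0

There are 3 geometric isomers: (CH3CN/H2O trans, Cl/NH3 trans); (CH3CN/NH3 trans, Cl/H2O trans); (CH3CN/Cl trans, H2O/NH3 trans).
Each arrangement has an internal mirror plane or centre of symmetry, so none is chiral.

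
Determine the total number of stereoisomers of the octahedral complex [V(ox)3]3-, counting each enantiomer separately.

2

The six octahedral sites form three mutually perpendicular trans pairs.
Each ox is bidentate and must span two cis positions.
Only one geometric arrangement is possible; it has no improper symmetry element, so it exists as a pair of enantiomers (2 stereoisomers).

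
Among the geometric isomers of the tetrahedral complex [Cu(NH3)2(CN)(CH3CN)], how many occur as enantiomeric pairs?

In a tetrahedral complex all four positions are equivalent and every pair of ligands is adjacent — there is no cis/trans distinction.
Only one geometric arrangement is possible.

0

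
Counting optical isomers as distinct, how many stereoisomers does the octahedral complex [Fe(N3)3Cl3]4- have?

2

The six octahedral sites form three mutually perpendicular trans pairs.
The distinct arrangements are (2 in all): N3 mer; N3 fac.
Each arrangement has an internal mirror plane or centre of symmetry, so none is chiral.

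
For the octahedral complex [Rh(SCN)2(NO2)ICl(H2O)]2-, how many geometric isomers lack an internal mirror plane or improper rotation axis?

An octahedron has six vertices in three trans pairs; every non-trans pair is cis.
Placing the ligands in turn and identifying arrangements related by rotation or reflection leaves 9 distinct geometric isomers.
Of these, 6 lack any improper symmetry element and so occur as enantiomeric pairs, giving 9 + 6 = 15 stereoisomers in total.

6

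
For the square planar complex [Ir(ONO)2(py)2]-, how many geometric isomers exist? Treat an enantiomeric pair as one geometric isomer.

2

A square has two trans pairs of vertices; adjacent vertices are cis.
Systematic placement gives 2 geometric isomers: ONO cis; ONO trans.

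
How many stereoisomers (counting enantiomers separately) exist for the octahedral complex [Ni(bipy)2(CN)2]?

3

In an octahedral complex each vertex has one trans partner and four cis neighbours.
Each bipy is bidentate and must span two cis positions.
Working through the distinct placements yields 2 geometric isomers: CN trans; CN cis (chiral).
One of these lacks any improper symmetry element and so occurs as an enantiomeric pair, giving 2 + 1 = 3 stereoisomers in total.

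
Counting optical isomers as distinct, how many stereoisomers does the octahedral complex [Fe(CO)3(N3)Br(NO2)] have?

In an octahedral complex each vertex has one trans partner and four cis neighbours.
Systematic placement gives 4 geometric isomers: CO mer (3 arrangements); CO fac (chiral).
One of these lacks any improper symmetry element and so occurs as an enantiomeric pair, giving 4 + 1 = 5 stereoisomers in total.

5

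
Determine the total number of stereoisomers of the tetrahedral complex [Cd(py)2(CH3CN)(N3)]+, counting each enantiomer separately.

All four vertices of a tetrahedron are equivalent and mutually adjacent, so cis/trans isomerism cannot arise.
Only one geometric arrangement is possible.

1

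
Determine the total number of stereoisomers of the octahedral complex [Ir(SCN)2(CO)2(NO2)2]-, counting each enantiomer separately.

6

Systematic placement gives 5 geometric isomers: SCN trans, CO trans, NO2 trans; SCN cis, CO trans, NO2 cis; SCN trans, CO cis, NO2 cis; SCN cis, CO cis, NO2 cis (chiral); SCN cis, CO cis, NO2 trans.
One of these lacks any improper symmetry element and so occurs as an enantiomeric pair, giving 5 + 1 = 6 stereoisomers in total.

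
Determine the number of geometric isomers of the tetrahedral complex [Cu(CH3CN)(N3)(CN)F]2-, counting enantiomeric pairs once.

All four vertices of a tetrahedron are equivalent and mutually adjacent, so cis/trans isomerism cannot arise.
Only one geometric arrangement is possible; it has no improper symmetry element, so it exists as a pair of enantiomers (2 stereoisomers).

1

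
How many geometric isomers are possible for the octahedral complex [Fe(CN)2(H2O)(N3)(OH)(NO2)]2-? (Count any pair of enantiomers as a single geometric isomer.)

The six octahedral sites form three mutually perpendicular trans pairs.
Placing the ligands in turn and identifying arrangements related by rotation or reflection leaves 9 distinct geometric isomers.

9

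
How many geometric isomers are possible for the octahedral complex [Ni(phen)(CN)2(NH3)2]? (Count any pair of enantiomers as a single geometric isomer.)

Each phen is bidentate and must span two cis positions.
Working through the distinct placements yields 3 geometric isomers: CN trans, NH3 cis; CN cis, NH3 cis (chiral); CN cis, NH3 trans.

3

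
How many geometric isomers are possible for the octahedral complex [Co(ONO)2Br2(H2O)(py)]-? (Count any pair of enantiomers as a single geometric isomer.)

6

In an octahedral complex each vertex has one trans partner and four cis neighbours.
The distinct arrangements are (6 in all): ONO cis, Br trans; ONO trans, Br trans; ONO cis, Br cis (3 arrangements, 2 chiral); ONO trans, Br cis.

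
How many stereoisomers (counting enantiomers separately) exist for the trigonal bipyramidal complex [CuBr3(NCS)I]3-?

4

In a trigonal bipyramid the two axial positions differ from the three equatorial ones.
Systematic placement gives 4 geometric isomers: NCS equatorial, I equatorial; NCS equatorial, I axial; NCS axial, I equatorial; NCS axial, I axial.
Each arrangement has an internal mirror plane or centre of symmetry, so none is chiral.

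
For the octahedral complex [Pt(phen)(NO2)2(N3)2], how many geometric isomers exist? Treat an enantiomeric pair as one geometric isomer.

The six octahedral sites form three mutually perpendicular trans pairs.
Each phen is bidentate and must span two cis positions.
Systematic placement gives 3 geometric isomers: NO2 cis, N3 trans; NO2 cis, N3 cis (chiral); NO2 trans, N3 cis.

3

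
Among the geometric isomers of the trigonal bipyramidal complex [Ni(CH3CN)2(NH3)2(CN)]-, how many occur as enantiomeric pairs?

A trigonal bipyramid has two axial and three equatorial sites, which are chemically inequivalent.
Placing the ligands in turn and identifying arrangements related by rotation or reflection leaves 5 distinct geometric isomers.
One of these lacks any improper symmetry element and so occurs as an enantiomeric pair, giving 5 + 1 = 6 stereoisomers in total.

1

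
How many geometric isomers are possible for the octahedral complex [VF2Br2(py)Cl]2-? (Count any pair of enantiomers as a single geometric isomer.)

Systematic placement gives 6 geometric isomers: F cis, Br trans; F trans, Br trans; F cis, Br cis (3 arrangements, 2 chiral); F trans, Br cis.

6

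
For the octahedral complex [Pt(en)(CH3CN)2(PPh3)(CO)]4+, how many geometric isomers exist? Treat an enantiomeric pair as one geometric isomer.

4

The six octahedral sites form three mutually perpendicular trans pairs.
Each en is bidentate and must span two cis positions.
There are 4 geometric isomers: CH3CN trans; CH3CN cis (3 arrangements, 2 chiral).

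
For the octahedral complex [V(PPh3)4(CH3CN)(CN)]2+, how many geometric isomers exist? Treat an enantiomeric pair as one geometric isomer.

2

In an octahedral complex each vertex has one trans partner and four cis neighbours.
Systematic placement gives 2 geometric isomers: CH3CN and CN mutually trans; CH3CN and CN mutually cis.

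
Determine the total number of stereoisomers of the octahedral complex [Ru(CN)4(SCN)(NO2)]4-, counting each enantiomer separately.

2

In an octahedral complex each vertex has one trans partner and four cis neighbours.
The distinct arrangements are (2 in all): SCN and NO2 mutually trans; SCN and NO2 mutually cis.
Each arrangement has an internal mirror plane or centre of symmetry, so none is chiral.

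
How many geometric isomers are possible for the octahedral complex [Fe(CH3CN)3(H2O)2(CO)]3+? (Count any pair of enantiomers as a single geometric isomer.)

3

The six octahedral sites form three mutually perpendicular trans pairs.
Working through the distinct placements yields 3 geometric isomers: CH3CN mer, H2O trans; CH3CN mer, H2O cis; CH3CN fac, H2O cis.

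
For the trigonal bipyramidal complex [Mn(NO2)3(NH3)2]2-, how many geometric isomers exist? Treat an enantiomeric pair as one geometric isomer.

3

Working through the distinct placements yields 3 geometric isomers: NH3 both axial; NH3 one axial, one equatorial; NH3 both equatorial.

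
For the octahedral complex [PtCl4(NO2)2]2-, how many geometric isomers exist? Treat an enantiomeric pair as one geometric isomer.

2

The six octahedral sites form three mutually perpendicular trans pairs.
Working through the distinct placements yields 2 geometric isomers: NO2 trans; NO2 cis.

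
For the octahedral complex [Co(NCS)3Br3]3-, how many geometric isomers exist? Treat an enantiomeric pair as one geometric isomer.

2

The six octahedral sites form three mutually perpendicular trans pairs.
There are 2 geometric isomers: NCS mer; NCS fac.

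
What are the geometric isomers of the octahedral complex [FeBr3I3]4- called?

The distinct arrangements are (2 in all): Br mer; Br fac.

fac and mer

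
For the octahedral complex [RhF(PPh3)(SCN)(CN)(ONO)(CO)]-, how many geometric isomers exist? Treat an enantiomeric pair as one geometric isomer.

15

Exhaustive case analysis gives 15 geometric isomers.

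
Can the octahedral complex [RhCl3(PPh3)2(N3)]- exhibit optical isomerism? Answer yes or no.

In an octahedral complex each vertex has one trans partner and four cis neighbours.
The distinct arrangements are (3 in all): Cl mer, PPh3 trans; Cl mer, PPh3 cis; Cl fac, PPh3 cis.
Each arrangement has an internal mirror plane or centre of symmetry, so none is chiral.

no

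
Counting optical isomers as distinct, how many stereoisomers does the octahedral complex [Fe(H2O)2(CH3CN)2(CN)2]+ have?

6

Systematic placement gives 5 geometric isomers: H2O trans, CH3CN trans, CN trans; H2O cis, CH3CN trans, CN cis; H2O trans, CH3CN cis, CN cis; H2O cis, CH3CN cis, CN cis (chiral); H2O cis, CH3CN cis, CN trans.
One of these lacks any improper symmetry element and so occurs as an enantiomeric pair, giving 5 + 1 = 6 stereoisomers in total.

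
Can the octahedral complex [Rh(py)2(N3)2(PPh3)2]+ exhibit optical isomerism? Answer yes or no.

In an octahedral complex each vertex has one trans partner and four cis neighbours.
There are 5 geometric isomers: py trans, N3 trans, PPh3 trans; py cis, N3 trans, PPh3 cis; py trans, N3 cis, PPh3 cis; py cis, N3 cis, PPh3 cis (chiral); py cis, N3 cis, PPh3 trans.
One of these lacks any improper symmetry element and so occurs as an enantiomeric pair, giving 5 + 1 = 6 stereoisomers in total.

yes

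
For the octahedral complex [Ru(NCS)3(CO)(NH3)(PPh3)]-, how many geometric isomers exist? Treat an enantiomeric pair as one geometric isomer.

4

In an octahedral complex each vertex has one trans partner and four cis neighbours.
The distinct arrangements are (4 in all): NCS mer (3 arrangements); NCS fac (chiral).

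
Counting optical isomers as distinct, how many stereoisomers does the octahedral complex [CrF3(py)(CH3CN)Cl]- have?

5

In an octahedral complex each vertex has one trans partner and four cis neighbours.
Systematic placement gives 4 geometric isomers: F mer (3 arrangements); F fac (chiral).
One of these lacks any improper symmetry element and so occurs as an enantiomeric pair, giving 4 + 1 = 5 stereoisomers in total.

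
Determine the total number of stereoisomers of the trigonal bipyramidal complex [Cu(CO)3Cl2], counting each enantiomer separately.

A trigonal bipyramid has two axial and three equatorial sites, which are chemically inequivalent.
The distinct arrangements are (3 in all): Cl both equatorial; Cl one axial, one equatorial; Cl both axial.
Each arrangement has an internal mirror plane or centre of symmetry, so none is chiral.

3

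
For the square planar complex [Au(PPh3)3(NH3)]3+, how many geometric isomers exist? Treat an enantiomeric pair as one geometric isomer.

Only one geometric arrangement is possible.

1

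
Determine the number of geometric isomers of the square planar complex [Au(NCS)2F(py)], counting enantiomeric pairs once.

There are 2 geometric isomers: NCS cis; NCS trans.

2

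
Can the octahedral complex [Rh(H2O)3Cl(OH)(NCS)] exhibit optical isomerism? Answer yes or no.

yes

The six octahedral sites form three mutually perpendicular trans pairs.
The distinct arrangements are (4 in all): H2O mer (3 arrangements); H2O fac (chiral).
One of these lacks any improper symmetry element and so occurs as an enantiomeric pair, giving 4 + 1 = 5 stereoisomers in total.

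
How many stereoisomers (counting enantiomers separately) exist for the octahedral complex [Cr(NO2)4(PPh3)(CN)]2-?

The six octahedral sites form three mutually perpendicular trans pairs.
Working through the distinct placements yields 2 geometric isomers: PPh3 and CN mutually cis; PPh3 and CN mutually trans.
Each arrangement has an internal mirror plane or centre of symmetry, so none is chiral.

2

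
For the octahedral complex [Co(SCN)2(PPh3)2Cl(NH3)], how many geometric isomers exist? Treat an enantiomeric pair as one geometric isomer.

6

In an octahedral complex each vertex has one trans partner and four cis neighbours.
Systematic placement gives 6 geometric isomers: SCN trans, PPh3 trans; SCN cis, PPh3 cis (3 arrangements, 2 chiral); SCN trans, PPh3 cis; SCN cis, PPh3 trans.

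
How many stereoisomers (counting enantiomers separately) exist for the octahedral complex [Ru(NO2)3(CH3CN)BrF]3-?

5

The six octahedral sites form three mutually perpendicular trans pairs.
There are 4 geometric isomers: NO2 mer (3 arrangements); NO2 fac (chiral).
One of these lacks any improper symmetry element and so occurs as an enantiomeric pair, giving 4 + 1 = 5 stereoisomers in total.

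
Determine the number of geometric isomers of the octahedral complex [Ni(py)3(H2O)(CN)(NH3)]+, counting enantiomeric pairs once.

4

An octahedron has six vertices in three trans pairs; every non-trans pair is cis.
Systematic placement gives 4 geometric isomers: py mer (3 arrangements); py fac (chiral).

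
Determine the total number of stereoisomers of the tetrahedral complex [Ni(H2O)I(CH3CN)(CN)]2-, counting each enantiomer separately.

2

Only one geometric arrangement is possible; it has no improper symmetry element, so it exists as a pair of enantiomers (2 stereoisomers).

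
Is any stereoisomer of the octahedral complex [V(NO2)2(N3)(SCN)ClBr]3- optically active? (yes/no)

Systematic enumeration (placing each ligand type in turn and discarding arrangements equivalent by rotation or reflection) gives 9 geometric isomers.
Of these, 6 lack any improper symmetry element and so occur as enantiomeric pairs, giving 9 + 6 = 15 stereoisomers in total.

yes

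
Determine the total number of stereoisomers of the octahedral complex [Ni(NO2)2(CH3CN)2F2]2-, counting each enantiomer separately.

An octahedron has six vertices in three trans pairs; every non-trans pair is cis.
The distinct arrangements are (5 in all): NO2 trans, CH3CN trans, F trans; NO2 cis, CH3CN trans, F cis; NO2 trans, CH3CN cis, F cis; NO2 cis, CH3CN cis, F cis (chiral); NO2 cis, CH3CN cis, F trans.
One of these lacks any improper symmetry element and so occurs as an enantiomeric pair, giving 5 + 1 = 6 stereoisomers in total.

6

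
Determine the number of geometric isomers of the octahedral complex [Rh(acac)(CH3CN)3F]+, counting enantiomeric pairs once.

In an octahedral complex each vertex has one trans partner and four cis neighbours.
Each acac is bidentate and must span two cis positions.
Systematic placement gives 2 geometric isomers: CH3CN mer; CH3CN fac.

2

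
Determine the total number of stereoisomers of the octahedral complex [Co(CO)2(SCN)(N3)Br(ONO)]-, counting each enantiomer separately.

In an octahedral complex each vertex has one trans partner and four cis neighbours.
Exhaustive case analysis gives 9 geometric isomers.
Of these, 6 lack any improper symmetry element and so occur as enantiomeric pairs, giving 9 + 6 = 15 stereoisomers in total.

15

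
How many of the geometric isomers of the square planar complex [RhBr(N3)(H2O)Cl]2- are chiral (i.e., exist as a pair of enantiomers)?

Systematic placement gives 3 geometric isomers: (Br/H2O trans, Cl/N3 trans); (Br/N3 trans, Cl/H2O trans); (Br/Cl trans, H2O/N3 trans).
Each arrangement has an internal mirror plane or centre of symmetry, so none is chiral.

0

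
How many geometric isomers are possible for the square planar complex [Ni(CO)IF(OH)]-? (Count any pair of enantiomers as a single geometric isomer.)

Systematic placement gives 3 geometric isomers: (CO/I trans, F/OH trans); (CO/OH trans, F/I trans); (CO/F trans, I/OH trans).

3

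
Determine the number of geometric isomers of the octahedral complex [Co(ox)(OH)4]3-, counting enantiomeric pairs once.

Each ox is bidentate and must span two cis positions.
Only one geometric arrangement is possible.

1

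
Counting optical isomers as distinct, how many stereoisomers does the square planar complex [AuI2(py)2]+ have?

Working through the distinct placements yields 2 geometric isomers: I cis; I trans.
Each arrangement has an internal mirror plane or centre of symmetry, so none is chiral.

2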